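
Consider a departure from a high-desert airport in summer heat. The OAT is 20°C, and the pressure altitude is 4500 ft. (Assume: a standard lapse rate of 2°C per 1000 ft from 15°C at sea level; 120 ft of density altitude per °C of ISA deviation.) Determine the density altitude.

6180 ft

ISA temperature at 4500 ft = 15 − 2 × (4500/1000) = 6°C.
ISA deviation = 20 − 6 = +14°C.
Density altitude = 4500 + 120 × (14) = 4500 + (+1680) = 6180 ft.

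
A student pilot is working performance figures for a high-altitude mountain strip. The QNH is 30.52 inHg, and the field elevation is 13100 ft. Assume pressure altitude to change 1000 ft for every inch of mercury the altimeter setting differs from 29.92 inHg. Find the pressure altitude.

12500 ft

Pressure correction = (29.92 − 30.52) × 1000 = -600 ft.
Pressure altitude = 13100 + (-600) = 12500 ft.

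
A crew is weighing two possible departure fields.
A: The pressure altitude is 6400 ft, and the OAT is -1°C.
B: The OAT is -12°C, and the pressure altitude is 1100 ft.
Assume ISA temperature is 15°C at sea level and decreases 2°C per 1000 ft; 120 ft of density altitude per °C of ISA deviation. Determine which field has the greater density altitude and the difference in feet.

A by 7892 ft

A: ISA temp = 2.2°C, deviation -3.2°C, DA = 6400 + 120 × (-3.2) = 6016 ft.
B: ISA temp = 12.8°C, deviation -24.8°C, DA = 1100 + 120 × (-24.8) = -1876 ft.
A is higher by 6016 − (-1876) = 7892 ft.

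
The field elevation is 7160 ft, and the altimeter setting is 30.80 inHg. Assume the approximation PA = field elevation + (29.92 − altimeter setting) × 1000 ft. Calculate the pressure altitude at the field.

6280 ft

Pressure correction = (29.92 − 30.80) × 1000 = -880 ft.
Pressure altitude = 7160 + (-880) = 6280 ft.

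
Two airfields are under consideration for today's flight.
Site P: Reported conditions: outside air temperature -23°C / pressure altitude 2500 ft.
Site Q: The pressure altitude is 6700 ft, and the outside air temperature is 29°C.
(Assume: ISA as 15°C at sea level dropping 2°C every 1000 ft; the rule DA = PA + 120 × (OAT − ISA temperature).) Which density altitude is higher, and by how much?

Site Q by 11448 ft

Site P: ISA temp = 10°C, deviation -33°C, DA = 2500 + 120 × (-33) = -1460 ft.
Site Q: ISA temp = 1.6°C, deviation +27.4°C, DA = 6700 + 120 × 27.4 = 9988 ft.
Site Q is higher by 9988 − (-1460) = 11448 ft.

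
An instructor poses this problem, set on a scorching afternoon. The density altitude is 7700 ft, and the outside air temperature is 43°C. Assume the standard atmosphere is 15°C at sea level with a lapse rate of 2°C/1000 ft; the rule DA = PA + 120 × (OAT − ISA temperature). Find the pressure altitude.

3500 ft

DA = PA + 120 × (OAT − (15 − 2·PA/1000)) = PA + 120·OAT − 1800 + 0.24·PA = 1.24·PA + 120·OAT − 1800.
So 1.24·PA = 7700 − 120 × 43 + 1800 = 4340.
PA = 4340 / 1.24 = 3500 ft.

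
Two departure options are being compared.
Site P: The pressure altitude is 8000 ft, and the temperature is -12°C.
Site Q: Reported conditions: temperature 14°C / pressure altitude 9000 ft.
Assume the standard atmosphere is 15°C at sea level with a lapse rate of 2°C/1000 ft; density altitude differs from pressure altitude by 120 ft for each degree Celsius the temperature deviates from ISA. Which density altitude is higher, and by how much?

Site P: ISA temp = -1°C, deviation -11°C, DA = 8000 + 120 × (-11) = 6680 ft.
Site Q: ISA temp = -3°C, deviation +17°C, DA = 9000 + 120 × 17 = 11040 ft.
Site Q is higher by 11040 − 6680 = 4360 ft.

Site Q by 4360 ft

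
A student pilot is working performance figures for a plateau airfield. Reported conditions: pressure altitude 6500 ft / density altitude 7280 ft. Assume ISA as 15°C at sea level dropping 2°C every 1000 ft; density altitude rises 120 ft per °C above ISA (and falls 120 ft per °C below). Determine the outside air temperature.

Density altitude − pressure altitude = 7280 − 6500 = +780 ft.
At 120 ft/°C that is an ISA deviation of 780/120 = +6.5°C.
ISA temperature at 6500 ft = 15 − 2 × (6500/1000) = 2°C.
OAT = ISA + deviation = 2 + (+6.5) = 8.5°C.

8.5°C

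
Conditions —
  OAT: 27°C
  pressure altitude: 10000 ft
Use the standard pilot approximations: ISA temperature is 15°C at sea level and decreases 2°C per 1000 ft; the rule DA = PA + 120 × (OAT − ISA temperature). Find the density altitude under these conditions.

13840 ft

ISA temperature at 10000 ft = 15 − 2 × (10000/1000) = -5°C.
ISA deviation = 27 − (-5) = +32°C.
Density altitude = 10000 + 120 × (32) = 10000 + (+3840) = 13840 ft.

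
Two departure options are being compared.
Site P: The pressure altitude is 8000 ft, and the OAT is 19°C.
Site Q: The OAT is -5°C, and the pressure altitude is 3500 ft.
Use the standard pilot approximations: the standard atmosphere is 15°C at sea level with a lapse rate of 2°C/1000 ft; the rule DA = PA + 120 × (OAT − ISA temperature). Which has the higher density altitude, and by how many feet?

Site P: ISA temp = -1°C, deviation +20°C, DA = 8000 + 120 × 20 = 10400 ft.
Site Q: ISA temp = 8°C, deviation -13°C, DA = 3500 + 120 × (-13) = 1940 ft.
Site P is higher by 10400 − 1940 = 8460 ft.

Site P by 8460 ft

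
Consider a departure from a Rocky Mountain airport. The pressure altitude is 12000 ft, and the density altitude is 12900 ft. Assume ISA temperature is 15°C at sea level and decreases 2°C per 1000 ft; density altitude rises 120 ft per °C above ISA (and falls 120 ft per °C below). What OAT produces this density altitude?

-1.5°C

Density altitude − pressure altitude = 12900 − 12000 = +900 ft.
At 120 ft/°C that is an ISA deviation of 900/120 = +7.5°C.
ISA temperature at 12000 ft = 15 − 2 × (12000/1000) = -9°C.
OAT = ISA + deviation = -9 + (+7.5) = -1.5°C.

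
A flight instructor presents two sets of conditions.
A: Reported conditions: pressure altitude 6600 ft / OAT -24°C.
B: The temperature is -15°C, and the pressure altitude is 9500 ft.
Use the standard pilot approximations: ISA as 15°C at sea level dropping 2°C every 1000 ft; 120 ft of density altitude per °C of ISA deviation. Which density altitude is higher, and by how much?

B by 4676 ft

A: ISA temp = 1.8°C, deviation -25.8°C, DA = 6600 + 120 × (-25.8) = 3504 ft.
B: ISA temp = -4°C, deviation -11°C, DA = 9500 + 120 × (-11) = 8180 ft.
B is higher by 8180 − 3504 = 4676 ft.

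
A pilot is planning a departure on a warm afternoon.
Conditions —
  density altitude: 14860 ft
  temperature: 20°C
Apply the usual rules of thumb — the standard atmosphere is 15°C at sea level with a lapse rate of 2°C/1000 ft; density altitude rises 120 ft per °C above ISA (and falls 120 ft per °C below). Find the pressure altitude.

DA = PA + 120 × (OAT − (15 − 2·PA/1000)) = PA + 120·OAT − 1800 + 0.24·PA = 1.24·PA + 120·OAT − 1800.
So 1.24·PA = 14860 − 120 × 20 + 1800 = 14260.
PA = 14260 / 1.24 = 11500 ft.

11500 ft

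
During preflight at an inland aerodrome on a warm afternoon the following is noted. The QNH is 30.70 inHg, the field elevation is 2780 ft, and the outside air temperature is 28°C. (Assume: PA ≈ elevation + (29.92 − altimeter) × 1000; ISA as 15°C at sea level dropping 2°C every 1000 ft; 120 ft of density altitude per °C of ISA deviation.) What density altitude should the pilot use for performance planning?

Pressure altitude = 2780 + (29.92 − 30.70) × 1000 = 2780 + (-780) = 2000 ft.
ISA temperature at 2000 ft = 15 − 2 × (2000/1000) = 11°C.
ISA deviation = 28 − 11 = +17°C.
Density altitude = 2000 + 120 × (17) = 4040 ft.

4040 ft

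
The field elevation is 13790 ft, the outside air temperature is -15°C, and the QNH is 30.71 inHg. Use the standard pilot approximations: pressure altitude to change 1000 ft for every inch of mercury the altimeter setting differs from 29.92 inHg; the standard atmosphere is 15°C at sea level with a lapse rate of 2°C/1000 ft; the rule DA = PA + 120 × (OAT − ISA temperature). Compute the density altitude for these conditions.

12520 ft

Pressure altitude = 13790 + (29.92 − 30.71) × 1000 = 13790 + (-790) = 13000 ft.
ISA temperature at 13000 ft = 15 − 2 × (13000/1000) = -11°C.
ISA deviation = -15 − (-11) = -4°C.
Density altitude = 13000 + 120 × (-4) = 12520 ft.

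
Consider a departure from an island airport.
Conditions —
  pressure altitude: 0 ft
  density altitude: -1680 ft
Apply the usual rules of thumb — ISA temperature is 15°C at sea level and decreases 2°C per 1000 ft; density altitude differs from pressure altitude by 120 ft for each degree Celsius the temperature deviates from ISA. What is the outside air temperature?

Density altitude − pressure altitude = -1680 − 0 = -1680 ft.
At 120 ft/°C that is an ISA deviation of -1680/120 = -14°C.
ISA temperature at 0 ft = 15 − 2 × (0/1000) = 15°C.
OAT = ISA + deviation = 15 + (-14) = 1°C.

1°C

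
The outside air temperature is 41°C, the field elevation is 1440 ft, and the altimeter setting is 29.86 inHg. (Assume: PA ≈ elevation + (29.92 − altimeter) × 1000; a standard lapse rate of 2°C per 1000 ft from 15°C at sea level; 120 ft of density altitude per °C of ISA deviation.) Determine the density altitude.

4980 ft

Pressure altitude = 1440 + (29.92 − 29.86) × 1000 = 1440 + (+60) = 1500 ft.
ISA temperature at 1500 ft = 15 − 2 × (1500/1000) = 12°C.
ISA deviation = 41 − 12 = +29°C.
Density altitude = 1500 + 120 × (29) = 4980 ft.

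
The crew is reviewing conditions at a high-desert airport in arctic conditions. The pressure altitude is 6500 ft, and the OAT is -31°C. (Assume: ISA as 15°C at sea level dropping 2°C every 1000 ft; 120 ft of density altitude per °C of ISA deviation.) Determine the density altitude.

2540 ft

ISA temperature at 6500 ft = 15 − 2 × (6500/1000) = 2°C.
ISA deviation = -31 − 2 = -33°C.
Density altitude = 6500 + 120 × (-33) = 6500 + (-3960) = 2540 ft.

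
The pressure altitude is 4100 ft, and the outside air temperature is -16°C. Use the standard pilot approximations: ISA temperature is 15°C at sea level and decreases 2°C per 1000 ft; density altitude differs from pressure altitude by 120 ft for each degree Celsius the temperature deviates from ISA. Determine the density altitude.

ISA temperature at 4100 ft = 15 − 2 × (4100/1000) = 6.8°C.
ISA deviation = -16 − 6.8 = -22.8°C.
Density altitude = 4100 + 120 × (-22.8) = 4100 + (-2736) = 1364 ft.

1364 ft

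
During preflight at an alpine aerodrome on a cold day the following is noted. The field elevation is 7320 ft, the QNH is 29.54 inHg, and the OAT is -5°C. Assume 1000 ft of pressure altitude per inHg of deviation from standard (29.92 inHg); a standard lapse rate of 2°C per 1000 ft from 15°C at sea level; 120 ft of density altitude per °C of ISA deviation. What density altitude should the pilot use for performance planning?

Pressure altitude = 7320 + (29.92 − 29.54) × 1000 = 7320 + (+380) = 7700 ft.
ISA temperature at 7700 ft = 15 − 2 × (7700/1000) = -0.4°C.
ISA deviation = -5 − (-0.4) = -4.6°C.
Density altitude = 7700 + 120 × (-4.6) = 7148 ft.

7148 ft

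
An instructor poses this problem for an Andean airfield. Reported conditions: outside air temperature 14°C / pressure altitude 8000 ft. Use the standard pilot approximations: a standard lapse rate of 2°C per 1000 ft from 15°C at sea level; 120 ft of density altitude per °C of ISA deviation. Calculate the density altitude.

9800 ft

ISA temperature at 8000 ft = 15 − 2 × (8000/1000) = -1°C.
ISA deviation = 14 − (-1) = +15°C.
Density altitude = 8000 + 120 × (15) = 8000 + (+1800) = 9800 ft.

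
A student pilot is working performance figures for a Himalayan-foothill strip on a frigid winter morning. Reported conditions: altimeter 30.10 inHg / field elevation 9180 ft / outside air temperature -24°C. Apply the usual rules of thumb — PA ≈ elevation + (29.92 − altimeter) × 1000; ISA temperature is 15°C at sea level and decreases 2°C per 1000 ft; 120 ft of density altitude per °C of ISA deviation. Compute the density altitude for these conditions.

Pressure altitude = 9180 + (29.92 − 30.10) × 1000 = 9180 + (-180) = 9000 ft.
ISA temperature at 9000 ft = 15 − 2 × (9000/1000) = -3°C.
ISA deviation = -24 − (-3) = -21°C.
Density altitude = 9000 + 120 × (-21) = 6480 ft.

6480 ft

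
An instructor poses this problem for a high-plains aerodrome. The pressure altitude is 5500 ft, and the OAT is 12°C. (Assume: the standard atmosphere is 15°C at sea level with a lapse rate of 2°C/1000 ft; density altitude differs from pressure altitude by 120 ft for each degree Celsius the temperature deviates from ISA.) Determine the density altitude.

ISA temperature at 5500 ft = 15 − 2 × (5500/1000) = 4°C.
ISA deviation = 12 − 4 = +8°C.
Density altitude = 5500 + 120 × (8) = 5500 + (+960) = 6460 ft.

6460 ft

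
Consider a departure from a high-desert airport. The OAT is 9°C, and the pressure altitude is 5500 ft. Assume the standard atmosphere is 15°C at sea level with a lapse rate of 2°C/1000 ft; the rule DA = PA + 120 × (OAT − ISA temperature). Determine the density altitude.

ISA temperature at 5500 ft = 15 − 2 × (5500/1000) = 4°C.
ISA deviation = 9 − 4 = +5°C.
Density altitude = 5500 + 120 × (5) = 5500 + (+600) = 6100 ft.

6100 ft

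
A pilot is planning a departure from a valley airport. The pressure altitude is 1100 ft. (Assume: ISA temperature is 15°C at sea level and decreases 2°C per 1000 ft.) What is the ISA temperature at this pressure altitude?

ISA temperature = 15 − 2 × (1100/1000) = 15 − 2.2 = 12.8°C.

12.8°C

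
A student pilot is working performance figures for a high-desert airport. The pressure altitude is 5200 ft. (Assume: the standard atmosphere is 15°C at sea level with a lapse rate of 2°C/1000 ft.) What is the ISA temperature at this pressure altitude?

ISA temperature = 15 − 2 × (5200/1000) = 15 − 10.4 = 4.6°C.

4.6°C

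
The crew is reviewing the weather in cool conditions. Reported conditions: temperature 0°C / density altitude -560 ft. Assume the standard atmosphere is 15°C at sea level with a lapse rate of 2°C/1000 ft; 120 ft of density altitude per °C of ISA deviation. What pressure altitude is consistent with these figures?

DA = PA + 120 × (OAT − (15 − 2·PA/1000)) = PA + 120·OAT − 1800 + 0.24·PA = 1.24·PA + 120·OAT − 1800.
So 1.24·PA = -560 − 120 × 0 + 1800 = 1240.
PA = 1240 / 1.24 = 1000 ft.

1000 ft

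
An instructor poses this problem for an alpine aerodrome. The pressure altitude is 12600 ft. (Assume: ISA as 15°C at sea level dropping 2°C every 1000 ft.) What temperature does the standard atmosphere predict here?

-10.2°C

ISA temperature = 15 − 2 × (12600/1000) = 15 − 25.2 = -10.2°C.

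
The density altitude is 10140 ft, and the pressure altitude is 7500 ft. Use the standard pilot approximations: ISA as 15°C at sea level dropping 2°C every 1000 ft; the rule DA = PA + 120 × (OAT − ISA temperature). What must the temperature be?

Density altitude − pressure altitude = 10140 − 7500 = +2640 ft.
At 120 ft/°C that is an ISA deviation of 2640/120 = +22°C.
ISA temperature at 7500 ft = 15 − 2 × (7500/1000) = 0°C.
OAT = ISA + deviation = 0 + (+22) = 22°C.

22°C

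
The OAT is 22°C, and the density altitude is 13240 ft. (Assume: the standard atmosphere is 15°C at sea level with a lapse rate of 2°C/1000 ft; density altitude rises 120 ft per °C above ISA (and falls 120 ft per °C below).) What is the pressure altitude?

DA = PA + 120 × (OAT − (15 − 2·PA/1000)) = PA + 120·OAT − 1800 + 0.24·PA = 1.24·PA + 120·OAT − 1800.
So 1.24·PA = 13240 − 120 × 22 + 1800 = 12400.
PA = 12400 / 1.24 = 10000 ft.

10000 ft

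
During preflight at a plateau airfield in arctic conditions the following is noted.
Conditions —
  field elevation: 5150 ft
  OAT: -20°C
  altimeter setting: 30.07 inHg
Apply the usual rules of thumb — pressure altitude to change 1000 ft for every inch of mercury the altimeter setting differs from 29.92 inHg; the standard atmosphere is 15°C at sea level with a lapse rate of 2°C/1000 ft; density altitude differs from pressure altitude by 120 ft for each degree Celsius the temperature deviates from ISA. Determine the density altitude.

Pressure altitude = 5150 + (29.92 − 30.07) × 1000 = 5150 + (-150) = 5000 ft.
ISA temperature at 5000 ft = 15 − 2 × (5000/1000) = 5°C.
ISA deviation = -20 − 5 = -25°C.
Density altitude = 5000 + 120 × (-25) = 2000 ft.

2000 ft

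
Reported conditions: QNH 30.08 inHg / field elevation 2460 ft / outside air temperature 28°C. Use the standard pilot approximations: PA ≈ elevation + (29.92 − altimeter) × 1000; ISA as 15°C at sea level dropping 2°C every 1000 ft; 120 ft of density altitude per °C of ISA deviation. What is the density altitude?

4412 ft

Pressure altitude = 2460 + (29.92 − 30.08) × 1000 = 2460 + (-160) = 2300 ft.
ISA temperature at 2300 ft = 15 − 2 × (2300/1000) = 10.4°C.
ISA deviation = 28 − 10.4 = +17.6°C.
Density altitude = 2300 + 120 × (17.6) = 4412 ft.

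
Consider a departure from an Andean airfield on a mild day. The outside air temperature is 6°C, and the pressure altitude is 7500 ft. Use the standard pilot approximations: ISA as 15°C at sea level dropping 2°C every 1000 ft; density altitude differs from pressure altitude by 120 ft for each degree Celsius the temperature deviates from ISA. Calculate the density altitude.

ISA temperature at 7500 ft = 15 − 2 × (7500/1000) = 0°C.
ISA deviation = 6 − 0 = +6°C.
Density altitude = 7500 + 120 × (6) = 7500 + (+720) = 8220 ft.

8220 ft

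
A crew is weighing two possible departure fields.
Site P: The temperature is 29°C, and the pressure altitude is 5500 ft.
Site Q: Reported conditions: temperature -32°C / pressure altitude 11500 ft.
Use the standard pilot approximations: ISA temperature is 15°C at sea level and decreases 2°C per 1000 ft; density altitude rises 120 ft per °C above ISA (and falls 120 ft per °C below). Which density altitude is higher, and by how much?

Site P: ISA temp = 4°C, deviation +25°C, DA = 5500 + 120 × 25 = 8500 ft.
Site Q: ISA temp = -8°C, deviation -24°C, DA = 11500 + 120 × (-24) = 8620 ft.
Site Q is higher by 8620 − 8500 = 120 ft.

Site Q by 120 ft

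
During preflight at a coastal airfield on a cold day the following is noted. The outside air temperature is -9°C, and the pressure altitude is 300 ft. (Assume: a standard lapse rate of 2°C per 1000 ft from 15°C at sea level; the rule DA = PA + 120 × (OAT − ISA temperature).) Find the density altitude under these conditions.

-2508 ft

ISA temperature at 300 ft = 15 − 2 × (300/1000) = 14.4°C.
ISA deviation = -9 − 14.4 = -23.4°C.
Density altitude = 300 + 120 × (-23.4) = 300 + (-2808) = -2508 ft.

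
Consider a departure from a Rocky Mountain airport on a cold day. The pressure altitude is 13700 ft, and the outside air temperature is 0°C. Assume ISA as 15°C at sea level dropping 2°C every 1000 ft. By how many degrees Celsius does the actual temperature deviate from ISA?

ISA temperature at 13700 ft = 15 − 2 × (13700/1000) = -12.4°C.
Deviation = OAT − ISA = 0 − (-12.4) = +12.4°C.

ISA+12.4°C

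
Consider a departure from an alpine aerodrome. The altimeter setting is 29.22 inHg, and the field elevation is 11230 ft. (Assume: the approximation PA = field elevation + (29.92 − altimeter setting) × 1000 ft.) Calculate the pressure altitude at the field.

11930 ft

Pressure correction = (29.92 − 29.22) × 1000 = +700 ft.
Pressure altitude = 11230 + (+700) = 11930 ft.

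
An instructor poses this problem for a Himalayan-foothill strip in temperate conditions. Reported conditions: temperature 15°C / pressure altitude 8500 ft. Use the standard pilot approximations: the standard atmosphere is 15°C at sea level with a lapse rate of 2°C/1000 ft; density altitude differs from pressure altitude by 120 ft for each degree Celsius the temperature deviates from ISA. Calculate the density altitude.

ISA temperature at 8500 ft = 15 − 2 × (8500/1000) = -2°C.
ISA deviation = 15 − (-2) = +17°C.
Density altitude = 8500 + 120 × (17) = 8500 + (+2040) = 10540 ft.

10540 ft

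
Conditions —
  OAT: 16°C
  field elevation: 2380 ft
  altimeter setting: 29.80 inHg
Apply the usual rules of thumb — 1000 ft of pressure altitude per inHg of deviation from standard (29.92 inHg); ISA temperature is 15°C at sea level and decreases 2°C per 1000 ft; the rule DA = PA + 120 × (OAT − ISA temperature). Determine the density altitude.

3220 ft

Pressure altitude = 2380 + (29.92 − 29.80) × 1000 = 2380 + (+120) = 2500 ft.
ISA temperature at 2500 ft = 15 − 2 × (2500/1000) = 10°C.
ISA deviation = 16 − 10 = +6°C.
Density altitude = 2500 + 120 × (6) = 3220 ft.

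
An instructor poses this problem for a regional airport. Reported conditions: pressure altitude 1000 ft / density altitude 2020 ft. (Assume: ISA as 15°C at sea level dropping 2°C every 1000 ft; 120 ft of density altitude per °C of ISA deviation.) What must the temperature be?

21.5°C

Density altitude − pressure altitude = 2020 − 1000 = +1020 ft.
At 120 ft/°C that is an ISA deviation of 1020/120 = +8.5°C.
ISA temperature at 1000 ft = 15 − 2 × (1000/1000) = 13°C.
OAT = ISA + deviation = 13 + (+8.5) = 21.5°C.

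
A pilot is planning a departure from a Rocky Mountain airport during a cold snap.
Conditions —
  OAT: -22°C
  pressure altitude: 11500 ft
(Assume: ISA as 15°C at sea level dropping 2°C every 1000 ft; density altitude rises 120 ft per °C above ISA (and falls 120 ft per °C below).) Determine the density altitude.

ISA temperature at 11500 ft = 15 − 2 × (11500/1000) = -8°C.
ISA deviation = -22 − (-8) = -14°C.
Density altitude = 11500 + 120 × (-14) = 11500 + (-1680) = 9820 ft.

9820 ft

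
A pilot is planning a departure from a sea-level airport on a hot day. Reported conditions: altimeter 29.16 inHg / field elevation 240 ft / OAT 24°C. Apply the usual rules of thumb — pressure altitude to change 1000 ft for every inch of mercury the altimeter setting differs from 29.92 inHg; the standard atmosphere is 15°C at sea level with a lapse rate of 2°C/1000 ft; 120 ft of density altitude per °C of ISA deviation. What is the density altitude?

2320 ft

Pressure altitude = 240 + (29.92 − 29.16) × 1000 = 240 + (+760) = 1000 ft.
ISA temperature at 1000 ft = 15 − 2 × (1000/1000) = 13°C.
ISA deviation = 24 − 13 = +11°C.
Density altitude = 1000 + 120 × (11) = 2320 ft.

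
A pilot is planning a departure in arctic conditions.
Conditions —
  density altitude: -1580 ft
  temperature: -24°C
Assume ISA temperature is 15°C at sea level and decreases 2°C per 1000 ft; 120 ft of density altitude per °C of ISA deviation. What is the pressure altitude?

2500 ft

DA = PA + 120 × (OAT − (15 − 2·PA/1000)) = PA + 120·OAT − 1800 + 0.24·PA = 1.24·PA + 120·OAT − 1800.
So 1.24·PA = -1580 − 120 × (-24) + 1800 = 3100.
PA = 3100 / 1.24 = 2500 ft.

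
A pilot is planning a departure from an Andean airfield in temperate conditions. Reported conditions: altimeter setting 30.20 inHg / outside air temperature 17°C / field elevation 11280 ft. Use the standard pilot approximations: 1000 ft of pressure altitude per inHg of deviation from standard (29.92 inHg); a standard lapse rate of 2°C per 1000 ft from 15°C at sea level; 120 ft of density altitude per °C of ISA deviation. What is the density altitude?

Pressure altitude = 11280 + (29.92 − 30.20) × 1000 = 11280 + (-280) = 11000 ft.
ISA temperature at 11000 ft = 15 − 2 × (11000/1000) = -7°C.
ISA deviation = 17 − (-7) = +24°C.
Density altitude = 11000 + 120 × (24) = 13880 ft.

13880 ft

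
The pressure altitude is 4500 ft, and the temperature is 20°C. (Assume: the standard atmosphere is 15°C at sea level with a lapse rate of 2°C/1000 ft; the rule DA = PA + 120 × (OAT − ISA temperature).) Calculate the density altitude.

6180 ft

ISA temperature at 4500 ft = 15 − 2 × (4500/1000) = 6°C.
ISA deviation = 20 − 6 = +14°C.
Density altitude = 4500 + 120 × (14) = 4500 + (+1680) = 6180 ft.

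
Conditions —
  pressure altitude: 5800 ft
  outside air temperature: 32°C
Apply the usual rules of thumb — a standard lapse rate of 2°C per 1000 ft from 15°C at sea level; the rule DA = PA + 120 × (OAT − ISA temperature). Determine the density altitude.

9232 ft

ISA temperature at 5800 ft = 15 − 2 × (5800/1000) = 3.4°C.
ISA deviation = 32 − 3.4 = +28.6°C.
Density altitude = 5800 + 120 × (28.6) = 5800 + (+3432) = 9232 ft.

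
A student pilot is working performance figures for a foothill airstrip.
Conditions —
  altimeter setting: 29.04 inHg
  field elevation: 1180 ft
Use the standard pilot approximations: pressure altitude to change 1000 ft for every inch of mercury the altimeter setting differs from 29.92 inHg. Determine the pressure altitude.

2060 ft

Pressure correction = (29.92 − 29.04) × 1000 = +880 ft.
Pressure altitude = 1180 + (+880) = 2060 ft.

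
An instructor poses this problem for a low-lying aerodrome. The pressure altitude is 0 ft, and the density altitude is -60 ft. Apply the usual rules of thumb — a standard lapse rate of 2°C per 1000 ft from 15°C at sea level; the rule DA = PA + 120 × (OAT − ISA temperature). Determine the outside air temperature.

14.5°C

Density altitude − pressure altitude = -60 − 0 = -60 ft.
At 120 ft/°C that is an ISA deviation of -60/120 = -0.5°C.
ISA temperature at 0 ft = 15 − 2 × (0/1000) = 15°C.
OAT = ISA + deviation = 15 + (-0.5) = 14.5°C.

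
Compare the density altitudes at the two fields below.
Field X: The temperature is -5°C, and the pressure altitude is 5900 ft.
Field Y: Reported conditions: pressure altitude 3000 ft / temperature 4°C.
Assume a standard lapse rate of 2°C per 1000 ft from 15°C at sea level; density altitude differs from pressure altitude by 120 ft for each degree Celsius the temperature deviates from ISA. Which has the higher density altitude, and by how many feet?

Field X by 2516 ft

Field X: ISA temp = 3.2°C, deviation -8.2°C, DA = 5900 + 120 × (-8.2) = 4916 ft.
Field Y: ISA temp = 9°C, deviation -5°C, DA = 3000 + 120 × (-5) = 2400 ft.
Field X is higher by 4916 − 2400 = 2516 ft.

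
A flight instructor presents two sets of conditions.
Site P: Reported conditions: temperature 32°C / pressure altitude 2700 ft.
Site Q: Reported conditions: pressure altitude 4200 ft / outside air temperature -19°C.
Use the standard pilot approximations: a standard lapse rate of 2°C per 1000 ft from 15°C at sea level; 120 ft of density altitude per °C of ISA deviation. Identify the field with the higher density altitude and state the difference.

Site P: ISA temp = 9.6°C, deviation +22.4°C, DA = 2700 + 120 × 22.4 = 5388 ft.
Site Q: ISA temp = 6.6°C, deviation -25.6°C, DA = 4200 + 120 × (-25.6) = 1128 ft.
Site P is higher by 5388 − 1128 = 4260 ft.

Site P by 4260 ft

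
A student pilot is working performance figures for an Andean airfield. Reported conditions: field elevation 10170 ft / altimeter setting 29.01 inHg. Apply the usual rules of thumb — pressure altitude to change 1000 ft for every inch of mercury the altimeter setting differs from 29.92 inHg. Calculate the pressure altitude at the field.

11080 ft

Pressure correction = (29.92 − 29.01) × 1000 = +910 ft.
Pressure altitude = 10170 + (+910) = 11080 ft.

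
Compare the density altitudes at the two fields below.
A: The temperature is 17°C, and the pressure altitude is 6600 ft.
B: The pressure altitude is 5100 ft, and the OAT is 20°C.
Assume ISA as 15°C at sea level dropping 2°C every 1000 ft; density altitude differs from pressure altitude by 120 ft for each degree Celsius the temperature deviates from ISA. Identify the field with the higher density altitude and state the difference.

A by 1500 ft

A: ISA temp = 1.8°C, deviation +15.2°C, DA = 6600 + 120 × 15.2 = 8424 ft.
B: ISA temp = 4.8°C, deviation +15.2°C, DA = 5100 + 120 × 15.2 = 6924 ft.
A is higher by 8424 − 6924 = 1500 ft.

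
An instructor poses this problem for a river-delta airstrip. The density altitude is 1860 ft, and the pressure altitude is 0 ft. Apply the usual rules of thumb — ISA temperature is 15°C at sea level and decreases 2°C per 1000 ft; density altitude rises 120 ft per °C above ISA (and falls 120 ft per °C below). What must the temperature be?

30.5°C

Density altitude − pressure altitude = 1860 − 0 = +1860 ft.
At 120 ft/°C that is an ISA deviation of 1860/120 = +15.5°C.
ISA temperature at 0 ft = 15 − 2 × (0/1000) = 15°C.
OAT = ISA + deviation = 15 + (+15.5) = 30.5°C.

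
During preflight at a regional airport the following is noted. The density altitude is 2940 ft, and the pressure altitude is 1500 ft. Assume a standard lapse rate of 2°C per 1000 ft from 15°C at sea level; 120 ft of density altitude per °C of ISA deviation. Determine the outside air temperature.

Density altitude − pressure altitude = 2940 − 1500 = +1440 ft.
At 120 ft/°C that is an ISA deviation of 1440/120 = +12°C.
ISA temperature at 1500 ft = 15 − 2 × (1500/1000) = 12°C.
OAT = ISA + deviation = 12 + (+12) = 24°C.

24°C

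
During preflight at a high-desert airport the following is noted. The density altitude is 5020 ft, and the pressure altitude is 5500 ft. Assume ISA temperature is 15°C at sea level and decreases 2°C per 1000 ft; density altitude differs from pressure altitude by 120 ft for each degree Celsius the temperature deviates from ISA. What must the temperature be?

Density altitude − pressure altitude = 5020 − 5500 = -480 ft.
At 120 ft/°C that is an ISA deviation of -480/120 = -4°C.
ISA temperature at 5500 ft = 15 − 2 × (5500/1000) = 4°C.
OAT = ISA + deviation = 4 + (-4) = 0°C.

0°C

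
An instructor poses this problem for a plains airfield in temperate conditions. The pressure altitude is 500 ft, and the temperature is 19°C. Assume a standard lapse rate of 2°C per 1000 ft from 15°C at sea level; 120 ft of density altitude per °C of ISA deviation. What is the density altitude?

1100 ft

ISA temperature at 500 ft = 15 − 2 × (500/1000) = 14°C.
ISA deviation = 19 − 14 = +5°C.
Density altitude = 500 + 120 × (5) = 500 + (+600) = 1100 ft.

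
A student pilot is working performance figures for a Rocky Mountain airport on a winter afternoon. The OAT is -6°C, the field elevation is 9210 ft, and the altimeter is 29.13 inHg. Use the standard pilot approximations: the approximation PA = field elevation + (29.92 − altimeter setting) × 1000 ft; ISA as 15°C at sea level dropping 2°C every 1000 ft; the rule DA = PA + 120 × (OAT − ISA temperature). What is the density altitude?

Pressure altitude = 9210 + (29.92 − 29.13) × 1000 = 9210 + (+790) = 10000 ft.
ISA temperature at 10000 ft = 15 − 2 × (10000/1000) = -5°C.
ISA deviation = -6 − (-5) = -1°C.
Density altitude = 10000 + 120 × (-1) = 9880 ft.

9880 ft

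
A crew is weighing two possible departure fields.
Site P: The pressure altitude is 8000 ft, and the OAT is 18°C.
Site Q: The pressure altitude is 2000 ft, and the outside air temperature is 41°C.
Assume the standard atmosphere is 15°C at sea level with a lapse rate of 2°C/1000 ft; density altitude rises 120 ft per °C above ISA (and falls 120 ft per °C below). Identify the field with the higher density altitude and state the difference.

Site P by 4680 ft

Site P: ISA temp = -1°C, deviation +19°C, DA = 8000 + 120 × 19 = 10280 ft.
Site Q: ISA temp = 11°C, deviation +30°C, DA = 2000 + 120 × 30 = 5600 ft.
Site P is higher by 10280 − 5600 = 4680 ft.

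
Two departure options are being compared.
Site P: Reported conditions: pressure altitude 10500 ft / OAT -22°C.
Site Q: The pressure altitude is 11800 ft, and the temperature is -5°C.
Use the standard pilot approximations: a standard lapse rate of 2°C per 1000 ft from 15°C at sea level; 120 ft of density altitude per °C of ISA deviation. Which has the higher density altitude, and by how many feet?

Site Q by 3652 ft

Site P: ISA temp = -6°C, deviation -16°C, DA = 10500 + 120 × (-16) = 8580 ft.
Site Q: ISA temp = -8.6°C, deviation +3.6°C, DA = 11800 + 120 × 3.6 = 12232 ft.
Site Q is higher by 12232 − 8580 = 3652 ft.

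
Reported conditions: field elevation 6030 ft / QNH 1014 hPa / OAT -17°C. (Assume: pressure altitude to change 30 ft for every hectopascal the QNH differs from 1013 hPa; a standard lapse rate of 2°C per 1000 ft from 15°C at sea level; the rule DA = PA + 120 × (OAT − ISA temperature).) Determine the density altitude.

3600 ft

Pressure altitude = 6030 + (1013 − 1014) × 30 = 6030 + (-30) = 6000 ft.
ISA temperature at 6000 ft = 15 − 2 × (6000/1000) = 3°C.
ISA deviation = -17 − 3 = -20°C.
Density altitude = 6000 + 120 × (-20) = 3600 ft.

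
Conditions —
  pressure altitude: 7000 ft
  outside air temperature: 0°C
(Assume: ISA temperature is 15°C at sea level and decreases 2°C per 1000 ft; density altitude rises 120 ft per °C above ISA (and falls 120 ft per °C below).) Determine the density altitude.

ISA temperature at 7000 ft = 15 − 2 × (7000/1000) = 1°C.
ISA deviation = 0 − 1 = -1°C.
Density altitude = 7000 + 120 × (-1) = 7000 + (-120) = 6880 ft.

6880 ft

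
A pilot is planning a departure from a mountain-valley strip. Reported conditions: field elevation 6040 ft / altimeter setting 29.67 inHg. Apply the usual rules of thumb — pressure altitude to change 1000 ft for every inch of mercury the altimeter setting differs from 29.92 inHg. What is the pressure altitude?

6290 ft

Pressure correction = (29.92 − 29.67) × 1000 = +250 ft.
Pressure altitude = 6040 + (+250) = 6290 ft.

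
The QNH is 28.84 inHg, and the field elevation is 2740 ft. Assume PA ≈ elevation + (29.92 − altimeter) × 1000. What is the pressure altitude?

3820 ft

Pressure correction = (29.92 − 28.84) × 1000 = +1080 ft.
Pressure altitude = 2740 + (+1080) = 3820 ft.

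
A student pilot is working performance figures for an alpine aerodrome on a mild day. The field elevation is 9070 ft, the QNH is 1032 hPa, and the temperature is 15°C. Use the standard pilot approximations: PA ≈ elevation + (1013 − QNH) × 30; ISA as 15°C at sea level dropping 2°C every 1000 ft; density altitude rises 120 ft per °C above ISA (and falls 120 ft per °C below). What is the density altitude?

Pressure altitude = 9070 + (1013 − 1032) × 30 = 9070 + (-570) = 8500 ft.
ISA temperature at 8500 ft = 15 − 2 × (8500/1000) = -2°C.
ISA deviation = 15 − (-2) = +17°C.
Density altitude = 8500 + 120 × (17) = 10540 ft.

10540 ft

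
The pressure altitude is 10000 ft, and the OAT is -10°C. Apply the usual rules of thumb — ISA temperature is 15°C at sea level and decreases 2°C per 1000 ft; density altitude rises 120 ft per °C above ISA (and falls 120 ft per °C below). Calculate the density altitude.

ISA temperature at 10000 ft = 15 − 2 × (10000/1000) = -5°C.
ISA deviation = -10 − (-5) = -5°C.
Density altitude = 10000 + 120 × (-5) = 10000 + (-600) = 9400 ft.

9400 ft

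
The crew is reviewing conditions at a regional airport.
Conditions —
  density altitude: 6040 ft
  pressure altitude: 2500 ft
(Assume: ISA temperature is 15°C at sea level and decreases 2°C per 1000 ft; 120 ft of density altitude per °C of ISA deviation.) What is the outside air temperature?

39.5°C

Density altitude − pressure altitude = 6040 − 2500 = +3540 ft.
At 120 ft/°C that is an ISA deviation of 3540/120 = +29.5°C.
ISA temperature at 2500 ft = 15 − 2 × (2500/1000) = 10°C.
OAT = ISA + deviation = 10 + (+29.5) = 39.5°C.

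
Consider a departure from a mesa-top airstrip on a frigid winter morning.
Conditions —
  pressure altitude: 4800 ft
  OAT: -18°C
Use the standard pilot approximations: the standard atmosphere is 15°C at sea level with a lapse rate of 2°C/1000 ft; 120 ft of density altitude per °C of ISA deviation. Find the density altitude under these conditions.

1992 ft

ISA temperature at 4800 ft = 15 − 2 × (4800/1000) = 5.4°C.
ISA deviation = -18 − 5.4 = -23.4°C.
Density altitude = 4800 + 120 × (-23.4) = 4800 + (-2808) = 1992 ft.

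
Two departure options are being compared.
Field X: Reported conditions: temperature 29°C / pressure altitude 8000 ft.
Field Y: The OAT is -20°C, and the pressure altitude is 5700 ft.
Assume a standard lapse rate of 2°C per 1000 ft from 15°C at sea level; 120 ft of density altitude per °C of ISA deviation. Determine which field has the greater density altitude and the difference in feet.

Field X: ISA temp = -1°C, deviation +30°C, DA = 8000 + 120 × 30 = 11600 ft.
Field Y: ISA temp = 3.6°C, deviation -23.6°C, DA = 5700 + 120 × (-23.6) = 2868 ft.
Field X is higher by 11600 − 2868 = 8732 ft.

Field X by 8732 ft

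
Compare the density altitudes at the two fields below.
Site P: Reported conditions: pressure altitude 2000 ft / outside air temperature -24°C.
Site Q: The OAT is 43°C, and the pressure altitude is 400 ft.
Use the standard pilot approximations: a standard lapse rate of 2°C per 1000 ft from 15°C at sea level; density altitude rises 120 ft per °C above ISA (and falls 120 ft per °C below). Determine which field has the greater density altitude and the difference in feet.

Site Q by 6056 ft

Site P: ISA temp = 11°C, deviation -35°C, DA = 2000 + 120 × (-35) = -2200 ft.
Site Q: ISA temp = 14.2°C, deviation +28.8°C, DA = 400 + 120 × 28.8 = 3856 ft.
Site Q is higher by 3856 − (-2200) = 6056 ft.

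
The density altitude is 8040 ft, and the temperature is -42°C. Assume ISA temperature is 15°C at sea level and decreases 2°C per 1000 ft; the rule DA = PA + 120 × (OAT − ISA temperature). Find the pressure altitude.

DA = PA + 120 × (OAT − (15 − 2·PA/1000)) = PA + 120·OAT − 1800 + 0.24·PA = 1.24·PA + 120·OAT − 1800.
So 1.24·PA = 8040 − 120 × (-42) + 1800 = 14880.
PA = 14880 / 1.24 = 12000 ft.

12000 ft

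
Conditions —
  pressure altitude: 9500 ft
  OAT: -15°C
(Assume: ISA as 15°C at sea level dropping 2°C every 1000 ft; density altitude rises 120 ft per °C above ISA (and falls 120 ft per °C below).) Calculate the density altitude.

ISA temperature at 9500 ft = 15 − 2 × (9500/1000) = -4°C.
ISA deviation = -15 − (-4) = -11°C.
Density altitude = 9500 + 120 × (-11) = 9500 + (-1320) = 8180 ft.

8180 ft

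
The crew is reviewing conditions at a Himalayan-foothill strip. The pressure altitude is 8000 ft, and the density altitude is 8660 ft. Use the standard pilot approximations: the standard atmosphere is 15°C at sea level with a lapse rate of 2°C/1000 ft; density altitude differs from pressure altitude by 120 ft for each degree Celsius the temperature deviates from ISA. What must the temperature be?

4.5°C

Density altitude − pressure altitude = 8660 − 8000 = +660 ft.
At 120 ft/°C that is an ISA deviation of 660/120 = +5.5°C.
ISA temperature at 8000 ft = 15 − 2 × (8000/1000) = -1°C.
OAT = ISA + deviation = -1 + (+5.5) = 4.5°C.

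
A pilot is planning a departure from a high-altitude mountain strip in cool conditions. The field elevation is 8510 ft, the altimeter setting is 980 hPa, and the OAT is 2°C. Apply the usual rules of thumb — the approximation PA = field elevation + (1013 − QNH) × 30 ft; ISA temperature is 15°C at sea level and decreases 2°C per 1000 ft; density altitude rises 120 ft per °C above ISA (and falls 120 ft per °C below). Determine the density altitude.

Pressure altitude = 8510 + (1013 − 980) × 30 = 8510 + (+990) = 9500 ft.
ISA temperature at 9500 ft = 15 − 2 × (9500/1000) = -4°C.
ISA deviation = 2 − (-4) = +6°C.
Density altitude = 9500 + 120 × (6) = 10220 ft.

10220 ft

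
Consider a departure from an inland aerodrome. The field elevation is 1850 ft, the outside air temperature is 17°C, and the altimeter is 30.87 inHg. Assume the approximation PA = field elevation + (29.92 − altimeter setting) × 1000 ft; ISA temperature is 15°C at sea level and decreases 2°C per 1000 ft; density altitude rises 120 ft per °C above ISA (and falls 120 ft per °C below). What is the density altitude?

1356 ft

Pressure altitude = 1850 + (29.92 − 30.87) × 1000 = 1850 + (-950) = 900 ft.
ISA temperature at 900 ft = 15 − 2 × (900/1000) = 13.2°C.
ISA deviation = 17 − 13.2 = +3.8°C.
Density altitude = 900 + 120 × (3.8) = 1356 ft.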